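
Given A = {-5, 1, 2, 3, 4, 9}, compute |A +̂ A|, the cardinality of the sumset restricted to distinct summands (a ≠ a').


Restricted sumset: A +̂ A = {a + a' : a ∈ A, a' ∈ A, a ≠ a'}.
Equivalently, take A + A and drop any sum 2a that is achievable ONLY as a + a for a ∈ A (i.e. sums representable only with equal summands).
Enumerate pairs (a, a') with a < a' (symmetric, so each unordered pair gives one sum; this covers all a ≠ a'):
  -5 + 1 = -4
  -5 + 2 = -3
  -5 + 3 = -2
  -5 + 4 = -1
  -5 + 9 = 4
  1 + 2 = 3
  1 + 3 = 4
  1 + 4 = 5
  1 + 9 = 10
  2 + 3 = 5
  2 + 4 = 6
  2 + 9 = 11
  3 + 4 = 7
  3 + 9 = 12
  4 + 9 = 13
Collected distinct sums: {-4, -3, -2, -1, 3, 4, 5, 6, 7, 10, 11, 12, 13}
|A +̂ A| = 13
(Reference bound: |A +̂ A| ≥ 2|A| - 3 for |A| ≥ 2, with |A| = 6 giving ≥ 9.)

|A +̂ A| = 13


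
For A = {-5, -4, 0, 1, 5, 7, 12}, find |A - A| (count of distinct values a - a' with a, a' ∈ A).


A - A = {a - a' : a, a' ∈ A}; |A| = 7.
Bounds: 2|A|-1 ≤ |A - A| ≤ |A|² - |A| + 1, i.e. 13 ≤ |A - A| ≤ 43.
Note: 0 ∈ A - A always (from a - a). The set is symmetric: if d ∈ A - A then -d ∈ A - A.
Enumerate nonzero differences d = a - a' with a > a' (then include -d):
Positive differences: {1, 2, 4, 5, 6, 7, 9, 10, 11, 12, 16, 17}
Full difference set: {0} ∪ (positive diffs) ∪ (negative diffs).
|A - A| = 1 + 2·12 = 25 (matches direct enumeration: 25).

|A - A| = 25


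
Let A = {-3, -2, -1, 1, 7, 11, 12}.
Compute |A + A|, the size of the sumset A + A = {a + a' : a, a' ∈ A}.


A + A = {a + a' : a, a' ∈ A}; |A| = 7.
General bounds: 2|A| - 1 ≤ |A + A| ≤ |A|(|A|+1)/2, i.e. 13 ≤ |A + A| ≤ 28.
Lower bound 2|A|-1 is attained iff A is an arithmetic progression.
Enumerate sums a + a' for a ≤ a' (symmetric, so this suffices):
a = -3: -3+-3=-6, -3+-2=-5, -3+-1=-4, -3+1=-2, -3+7=4, -3+11=8, -3+12=9
a = -2: -2+-2=-4, -2+-1=-3, -2+1=-1, -2+7=5, -2+11=9, -2+12=10
a = -1: -1+-1=-2, -1+1=0, -1+7=6, -1+11=10, -1+12=11
a = 1: 1+1=2, 1+7=8, 1+11=12, 1+12=13
a = 7: 7+7=14, 7+11=18, 7+12=19
a = 11: 11+11=22, 11+12=23
a = 12: 12+12=24
Distinct sums: {-6, -5, -4, -3, -2, -1, 0, 2, 4, 5, 6, 8, 9, 10, 11, 12, 13, 14, 18, 19, 22, 23, 24}
|A + A| = 23

|A + A| = 23


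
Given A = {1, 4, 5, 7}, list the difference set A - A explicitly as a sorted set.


A - A = {a - a' : a, a' ∈ A}.
Compute a - a' for each ordered pair (a, a'):
a = 1: 1-1=0, 1-4=-3, 1-5=-4, 1-7=-6
a = 4: 4-1=3, 4-4=0, 4-5=-1, 4-7=-3
a = 5: 5-1=4, 5-4=1, 5-5=0, 5-7=-2
a = 7: 7-1=6, 7-4=3, 7-5=2, 7-7=0
Collecting distinct values (and noting 0 appears from a-a):
A - A = {-6, -4, -3, -2, -1, 0, 1, 2, 3, 4, 6}
|A - A| = 11

A - A = {-6, -4, -3, -2, -1, 0, 1, 2, 3, 4, 6}


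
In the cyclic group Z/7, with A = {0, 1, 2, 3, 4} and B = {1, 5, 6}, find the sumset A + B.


Work in Z/7Z: reduce every sum a + b modulo 7.
Enumerate all 15 pairs:
a = 0: 0+1=1, 0+5=5, 0+6=6
a = 1: 1+1=2, 1+5=6, 1+6=0
a = 2: 2+1=3, 2+5=0, 2+6=1
a = 3: 3+1=4, 3+5=1, 3+6=2
a = 4: 4+1=5, 4+5=2, 4+6=3
Distinct residues collected: {0, 1, 2, 3, 4, 5, 6}
|A + B| = 7 (out of 7 total residues).

A + B = {0, 1, 2, 3, 4, 5, 6}


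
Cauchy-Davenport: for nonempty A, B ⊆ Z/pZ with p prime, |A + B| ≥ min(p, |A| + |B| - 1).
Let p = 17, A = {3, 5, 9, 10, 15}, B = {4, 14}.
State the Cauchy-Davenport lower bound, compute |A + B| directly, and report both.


Cauchy-Davenport: |A + B| ≥ min(p, |A| + |B| - 1) for A, B nonempty in Z/pZ.
|A| = 5, |B| = 2, p = 17.
CD lower bound = min(17, 5 + 2 - 1) = min(17, 6) = 6.
Compute A + B mod 17 directly:
a = 3: 3+4=7, 3+14=0
a = 5: 5+4=9, 5+14=2
a = 9: 9+4=13, 9+14=6
a = 10: 10+4=14, 10+14=7
a = 15: 15+4=2, 15+14=12
A + B = {0, 2, 6, 7, 9, 12, 13, 14}, so |A + B| = 8.
Verify: 8 ≥ 6? Yes ✓.

CD lower bound = 6, actual |A + B| = 8.


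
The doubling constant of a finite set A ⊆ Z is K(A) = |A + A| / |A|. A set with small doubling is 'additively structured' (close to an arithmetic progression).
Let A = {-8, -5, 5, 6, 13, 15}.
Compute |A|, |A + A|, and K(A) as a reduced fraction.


|A| = 6.
Compute A + A by enumerating all 36 pairs.
A + A = {-16, -13, -10, -3, -2, 0, 1, 5, 7, 8, 10, 11, 12, 18, 19, 20, 21, 26, 28, 30}, so |A + A| = 20.
K = |A + A| / |A| = 20/6 = 10/3 ≈ 3.3333.
Reference: AP of size 6 gives K = 11/6 ≈ 1.8333; a fully generic set of size 6 gives K ≈ 3.5000.

|A| = 6, |A + A| = 20, K = 20/6 = 10/3.


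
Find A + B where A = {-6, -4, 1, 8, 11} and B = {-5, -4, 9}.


A + B = {a + b : a ∈ A, b ∈ B}.
Enumerate all |A|·|B| = 5·3 = 15 pairs (a, b) and collect distinct sums.
a = -6: -6+-5=-11, -6+-4=-10, -6+9=3
a = -4: -4+-5=-9, -4+-4=-8, -4+9=5
a = 1: 1+-5=-4, 1+-4=-3, 1+9=10
a = 8: 8+-5=3, 8+-4=4, 8+9=17
a = 11: 11+-5=6, 11+-4=7, 11+9=20
Collecting distinct sums: A + B = {-11, -10, -9, -8, -4, -3, 3, 4, 5, 6, 7, 10, 17, 20}
|A + B| = 14

A + B = {-11, -10, -9, -8, -4, -3, 3, 4, 5, 6, 7, 10, 17, 20}


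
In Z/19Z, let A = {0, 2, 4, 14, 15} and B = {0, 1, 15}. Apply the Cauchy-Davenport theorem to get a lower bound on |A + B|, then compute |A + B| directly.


Cauchy-Davenport: |A + B| ≥ min(p, |A| + |B| - 1) for A, B nonempty in Z/pZ.
|A| = 5, |B| = 3, p = 19.
CD lower bound = min(19, 5 + 3 - 1) = min(19, 7) = 7.
Compute A + B mod 19 directly:
a = 0: 0+0=0, 0+1=1, 0+15=15
a = 2: 2+0=2, 2+1=3, 2+15=17
a = 4: 4+0=4, 4+1=5, 4+15=0
a = 14: 14+0=14, 14+1=15, 14+15=10
a = 15: 15+0=15, 15+1=16, 15+15=11
A + B = {0, 1, 2, 3, 4, 5, 10, 11, 14, 15, 16, 17}, so |A + B| = 12.
Verify: 12 ≥ 7? Yes ✓.

CD lower bound = 7, actual |A + B| = 12.


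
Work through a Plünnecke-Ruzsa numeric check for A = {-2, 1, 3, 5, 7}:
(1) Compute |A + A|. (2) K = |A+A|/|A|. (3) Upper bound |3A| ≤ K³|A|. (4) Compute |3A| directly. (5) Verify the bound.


|A| = 5.
Step 1: Compute A + A by enumerating all 25 pairs.
A + A = {-4, -1, 1, 2, 3, 4, 5, 6, 8, 10, 12, 14}, so |A + A| = 12.
Step 2: Doubling constant K = |A + A|/|A| = 12/5 = 12/5 ≈ 2.4000.
Step 3: Plünnecke-Ruzsa gives |3A| ≤ K³·|A| = (2.4000)³ · 5 ≈ 69.1200.
Step 4: Compute 3A = A + A + A directly by enumerating all triples (a,b,c) ∈ A³; |3A| = 21.
Step 5: Check 21 ≤ 69.1200? Yes ✓.

K = 12/5, Plünnecke-Ruzsa bound K³|A| ≈ 69.1200, |3A| = 21, inequality holds.


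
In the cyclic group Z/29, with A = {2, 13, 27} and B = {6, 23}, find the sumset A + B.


Work in Z/29Z: reduce every sum a + b modulo 29.
Enumerate all 6 pairs:
a = 2: 2+6=8, 2+23=25
a = 13: 13+6=19, 13+23=7
a = 27: 27+6=4, 27+23=21
Distinct residues collected: {4, 7, 8, 19, 21, 25}
|A + B| = 6 (out of 29 total residues).

A + B = {4, 7, 8, 19, 21, 25}


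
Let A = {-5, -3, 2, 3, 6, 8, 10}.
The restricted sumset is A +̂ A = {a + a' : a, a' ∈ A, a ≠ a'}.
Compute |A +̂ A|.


Restricted sumset: A +̂ A = {a + a' : a ∈ A, a' ∈ A, a ≠ a'}.
Equivalently, take A + A and drop any sum 2a that is achievable ONLY as a + a for a ∈ A (i.e. sums representable only with equal summands).
Enumerate pairs (a, a') with a < a' (symmetric, so each unordered pair gives one sum; this covers all a ≠ a'):
  -5 + -3 = -8
  -5 + 2 = -3
  -5 + 3 = -2
  -5 + 6 = 1
  -5 + 8 = 3
  -5 + 10 = 5
  -3 + 2 = -1
  -3 + 3 = 0
  -3 + 6 = 3
  -3 + 8 = 5
  -3 + 10 = 7
  2 + 3 = 5
  2 + 6 = 8
  2 + 8 = 10
  2 + 10 = 12
  3 + 6 = 9
  3 + 8 = 11
  3 + 10 = 13
  6 + 8 = 14
  6 + 10 = 16
  8 + 10 = 18
Collected distinct sums: {-8, -3, -2, -1, 0, 1, 3, 5, 7, 8, 9, 10, 11, 12, 13, 14, 16, 18}
|A +̂ A| = 18
(Reference bound: |A +̂ A| ≥ 2|A| - 3 for |A| ≥ 2, with |A| = 7 giving ≥ 11.)

|A +̂ A| = 18


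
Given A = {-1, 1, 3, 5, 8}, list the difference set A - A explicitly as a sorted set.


A - A = {a - a' : a, a' ∈ A}.
Compute a - a' for each ordered pair (a, a'):
a = -1: -1--1=0, -1-1=-2, -1-3=-4, -1-5=-6, -1-8=-9
a = 1: 1--1=2, 1-1=0, 1-3=-2, 1-5=-4, 1-8=-7
a = 3: 3--1=4, 3-1=2, 3-3=0, 3-5=-2, 3-8=-5
a = 5: 5--1=6, 5-1=4, 5-3=2, 5-5=0, 5-8=-3
a = 8: 8--1=9, 8-1=7, 8-3=5, 8-5=3, 8-8=0
Collecting distinct values (and noting 0 appears from a-a):
A - A = {-9, -7, -6, -5, -4, -3, -2, 0, 2, 3, 4, 5, 6, 7, 9}
|A - A| = 15

A - A = {-9, -7, -6, -5, -4, -3, -2, 0, 2, 3, 4, 5, 6, 7, 9}


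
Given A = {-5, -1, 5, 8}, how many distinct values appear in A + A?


A + A = {a + a' : a, a' ∈ A}; |A| = 4.
General bounds: 2|A| - 1 ≤ |A + A| ≤ |A|(|A|+1)/2, i.e. 7 ≤ |A + A| ≤ 10.
Lower bound 2|A|-1 is attained iff A is an arithmetic progression.
Enumerate sums a + a' for a ≤ a' (symmetric, so this suffices):
a = -5: -5+-5=-10, -5+-1=-6, -5+5=0, -5+8=3
a = -1: -1+-1=-2, -1+5=4, -1+8=7
a = 5: 5+5=10, 5+8=13
a = 8: 8+8=16
Distinct sums: {-10, -6, -2, 0, 3, 4, 7, 10, 13, 16}
|A + A| = 10

|A + A| = 10


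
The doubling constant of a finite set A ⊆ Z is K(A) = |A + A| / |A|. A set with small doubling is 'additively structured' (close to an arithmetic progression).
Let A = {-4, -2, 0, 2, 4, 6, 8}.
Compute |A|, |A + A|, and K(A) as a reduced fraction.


|A| = 7.
Compute A + A by enumerating all 49 pairs.
A + A = {-8, -6, -4, -2, 0, 2, 4, 6, 8, 10, 12, 14, 16}, so |A + A| = 13.
K = |A + A| / |A| = 13/7 (already in lowest terms) ≈ 1.8571.
Reference: AP of size 7 gives K = 13/7 ≈ 1.8571; a fully generic set of size 7 gives K ≈ 4.0000.

|A| = 7, |A + A| = 13, K = 13/7.


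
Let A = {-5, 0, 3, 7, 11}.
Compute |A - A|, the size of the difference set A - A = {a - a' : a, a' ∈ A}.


A - A = {a - a' : a, a' ∈ A}; |A| = 5.
Bounds: 2|A|-1 ≤ |A - A| ≤ |A|² - |A| + 1, i.e. 9 ≤ |A - A| ≤ 21.
Note: 0 ∈ A - A always (from a - a). The set is symmetric: if d ∈ A - A then -d ∈ A - A.
Enumerate nonzero differences d = a - a' with a > a' (then include -d):
Positive differences: {3, 4, 5, 7, 8, 11, 12, 16}
Full difference set: {0} ∪ (positive diffs) ∪ (negative diffs).
|A - A| = 1 + 2·8 = 17 (matches direct enumeration: 17).

|A - A| = 17


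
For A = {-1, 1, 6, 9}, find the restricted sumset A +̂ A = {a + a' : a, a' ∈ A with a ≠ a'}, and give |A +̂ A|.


Restricted sumset: A +̂ A = {a + a' : a ∈ A, a' ∈ A, a ≠ a'}.
Equivalently, take A + A and drop any sum 2a that is achievable ONLY as a + a for a ∈ A (i.e. sums representable only with equal summands).
Enumerate pairs (a, a') with a < a' (symmetric, so each unordered pair gives one sum; this covers all a ≠ a'):
  -1 + 1 = 0
  -1 + 6 = 5
  -1 + 9 = 8
  1 + 6 = 7
  1 + 9 = 10
  6 + 9 = 15
Collected distinct sums: {0, 5, 7, 8, 10, 15}
|A +̂ A| = 6
(Reference bound: |A +̂ A| ≥ 2|A| - 3 for |A| ≥ 2, with |A| = 4 giving ≥ 5.)

|A +̂ A| = 6


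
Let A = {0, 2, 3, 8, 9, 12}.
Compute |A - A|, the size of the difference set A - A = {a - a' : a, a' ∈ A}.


A - A = {a - a' : a, a' ∈ A}; |A| = 6.
Bounds: 2|A|-1 ≤ |A - A| ≤ |A|² - |A| + 1, i.e. 11 ≤ |A - A| ≤ 31.
Note: 0 ∈ A - A always (from a - a). The set is symmetric: if d ∈ A - A then -d ∈ A - A.
Enumerate nonzero differences d = a - a' with a > a' (then include -d):
Positive differences: {1, 2, 3, 4, 5, 6, 7, 8, 9, 10, 12}
Full difference set: {0} ∪ (positive diffs) ∪ (negative diffs).
|A - A| = 1 + 2·11 = 23 (matches direct enumeration: 23).

|A - A| = 23


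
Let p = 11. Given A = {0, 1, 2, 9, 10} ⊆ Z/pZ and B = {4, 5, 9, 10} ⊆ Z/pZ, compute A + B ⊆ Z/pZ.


Work in Z/11Z: reduce every sum a + b modulo 11.
Enumerate all 20 pairs:
a = 0: 0+4=4, 0+5=5, 0+9=9, 0+10=10
a = 1: 1+4=5, 1+5=6, 1+9=10, 1+10=0
a = 2: 2+4=6, 2+5=7, 2+9=0, 2+10=1
a = 9: 9+4=2, 9+5=3, 9+9=7, 9+10=8
a = 10: 10+4=3, 10+5=4, 10+9=8, 10+10=9
Distinct residues collected: {0, 1, 2, 3, 4, 5, 6, 7, 8, 9, 10}
|A + B| = 11 (out of 11 total residues).

A + B = {0, 1, 2, 3, 4, 5, 6, 7, 8, 9, 10}


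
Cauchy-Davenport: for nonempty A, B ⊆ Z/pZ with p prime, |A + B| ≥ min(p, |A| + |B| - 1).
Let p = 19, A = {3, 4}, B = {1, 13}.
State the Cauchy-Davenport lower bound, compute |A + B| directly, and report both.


Cauchy-Davenport: |A + B| ≥ min(p, |A| + |B| - 1) for A, B nonempty in Z/pZ.
|A| = 2, |B| = 2, p = 19.
CD lower bound = min(19, 2 + 2 - 1) = min(19, 3) = 3.
Compute A + B mod 19 directly:
a = 3: 3+1=4, 3+13=16
a = 4: 4+1=5, 4+13=17
A + B = {4, 5, 16, 17}, so |A + B| = 4.
Verify: 4 ≥ 3? Yes ✓.

CD lower bound = 3, actual |A + B| = 4.


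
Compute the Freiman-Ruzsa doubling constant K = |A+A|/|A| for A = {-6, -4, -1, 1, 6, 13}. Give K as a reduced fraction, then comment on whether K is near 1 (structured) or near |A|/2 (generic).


|A| = 6.
Compute A + A by enumerating all 36 pairs.
A + A = {-12, -10, -8, -7, -5, -3, -2, 0, 2, 5, 7, 9, 12, 14, 19, 26}, so |A + A| = 16.
K = |A + A| / |A| = 16/6 = 8/3 ≈ 2.6667.
Reference: AP of size 6 gives K = 11/6 ≈ 1.8333; a fully generic set of size 6 gives K ≈ 3.5000.

|A| = 6, |A + A| = 16, K = 16/6 = 8/3.


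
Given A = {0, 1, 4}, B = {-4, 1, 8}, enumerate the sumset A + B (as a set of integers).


A + B = {a + b : a ∈ A, b ∈ B}.
Enumerate all |A|·|B| = 3·3 = 9 pairs (a, b) and collect distinct sums.
a = 0: 0+-4=-4, 0+1=1, 0+8=8
a = 1: 1+-4=-3, 1+1=2, 1+8=9
a = 4: 4+-4=0, 4+1=5, 4+8=12
Collecting distinct sums: A + B = {-4, -3, 0, 1, 2, 5, 8, 9, 12}
|A + B| = 9

A + B = {-4, -3, 0, 1, 2, 5, 8, 9, 12}


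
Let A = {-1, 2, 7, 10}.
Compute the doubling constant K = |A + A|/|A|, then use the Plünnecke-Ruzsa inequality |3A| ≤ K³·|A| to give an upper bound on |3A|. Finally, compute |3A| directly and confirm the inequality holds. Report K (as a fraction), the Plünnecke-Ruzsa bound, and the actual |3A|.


|A| = 4.
Step 1: Compute A + A by enumerating all 16 pairs.
A + A = {-2, 1, 4, 6, 9, 12, 14, 17, 20}, so |A + A| = 9.
Step 2: Doubling constant K = |A + A|/|A| = 9/4 = 9/4 ≈ 2.2500.
Step 3: Plünnecke-Ruzsa gives |3A| ≤ K³·|A| = (2.2500)³ · 4 ≈ 45.5625.
Step 4: Compute 3A = A + A + A directly by enumerating all triples (a,b,c) ∈ A³; |3A| = 16.
Step 5: Check 16 ≤ 45.5625? Yes ✓.

K = 9/4, Plünnecke-Ruzsa bound K³|A| ≈ 45.5625, |3A| = 16, inequality holds.


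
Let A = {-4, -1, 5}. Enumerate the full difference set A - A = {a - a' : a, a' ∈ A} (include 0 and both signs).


A - A = {a - a' : a, a' ∈ A}.
Compute a - a' for each ordered pair (a, a'):
a = -4: -4--4=0, -4--1=-3, -4-5=-9
a = -1: -1--4=3, -1--1=0, -1-5=-6
a = 5: 5--4=9, 5--1=6, 5-5=0
Collecting distinct values (and noting 0 appears from a-a):
A - A = {-9, -6, -3, 0, 3, 6, 9}
|A - A| = 7

A - A = {-9, -6, -3, 0, 3, 6, 9}


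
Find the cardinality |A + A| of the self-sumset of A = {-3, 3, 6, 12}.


A + A = {a + a' : a, a' ∈ A}; |A| = 4.
General bounds: 2|A| - 1 ≤ |A + A| ≤ |A|(|A|+1)/2, i.e. 7 ≤ |A + A| ≤ 10.
Lower bound 2|A|-1 is attained iff A is an arithmetic progression.
Enumerate sums a + a' for a ≤ a' (symmetric, so this suffices):
a = -3: -3+-3=-6, -3+3=0, -3+6=3, -3+12=9
a = 3: 3+3=6, 3+6=9, 3+12=15
a = 6: 6+6=12, 6+12=18
a = 12: 12+12=24
Distinct sums: {-6, 0, 3, 6, 9, 12, 15, 18, 24}
|A + A| = 9

|A + A| = 9


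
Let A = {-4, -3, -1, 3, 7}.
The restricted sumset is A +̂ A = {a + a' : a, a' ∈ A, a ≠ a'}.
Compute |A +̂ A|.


Restricted sumset: A +̂ A = {a + a' : a ∈ A, a' ∈ A, a ≠ a'}.
Equivalently, take A + A and drop any sum 2a that is achievable ONLY as a + a for a ∈ A (i.e. sums representable only with equal summands).
Enumerate pairs (a, a') with a < a' (symmetric, so each unordered pair gives one sum; this covers all a ≠ a'):
  -4 + -3 = -7
  -4 + -1 = -5
  -4 + 3 = -1
  -4 + 7 = 3
  -3 + -1 = -4
  -3 + 3 = 0
  -3 + 7 = 4
  -1 + 3 = 2
  -1 + 7 = 6
  3 + 7 = 10
Collected distinct sums: {-7, -5, -4, -1, 0, 2, 3, 4, 6, 10}
|A +̂ A| = 10
(Reference bound: |A +̂ A| ≥ 2|A| - 3 for |A| ≥ 2, with |A| = 5 giving ≥ 7.)

|A +̂ A| = 10


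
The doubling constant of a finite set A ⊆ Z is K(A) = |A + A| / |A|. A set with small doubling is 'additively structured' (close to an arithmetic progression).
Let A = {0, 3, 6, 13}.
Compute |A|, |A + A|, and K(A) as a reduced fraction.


|A| = 4.
Compute A + A by enumerating all 16 pairs.
A + A = {0, 3, 6, 9, 12, 13, 16, 19, 26}, so |A + A| = 9.
K = |A + A| / |A| = 9/4 (already in lowest terms) ≈ 2.2500.
Reference: AP of size 4 gives K = 7/4 ≈ 1.7500; a fully generic set of size 4 gives K ≈ 2.5000.

|A| = 4, |A + A| = 9, K = 9/4.


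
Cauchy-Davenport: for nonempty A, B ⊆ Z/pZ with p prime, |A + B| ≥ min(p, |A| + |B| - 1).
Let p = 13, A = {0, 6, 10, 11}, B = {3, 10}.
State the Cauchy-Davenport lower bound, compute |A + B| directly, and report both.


Cauchy-Davenport: |A + B| ≥ min(p, |A| + |B| - 1) for A, B nonempty in Z/pZ.
|A| = 4, |B| = 2, p = 13.
CD lower bound = min(13, 4 + 2 - 1) = min(13, 5) = 5.
Compute A + B mod 13 directly:
a = 0: 0+3=3, 0+10=10
a = 6: 6+3=9, 6+10=3
a = 10: 10+3=0, 10+10=7
a = 11: 11+3=1, 11+10=8
A + B = {0, 1, 3, 7, 8, 9, 10}, so |A + B| = 7.
Verify: 7 ≥ 5? Yes ✓.

CD lower bound = 5, actual |A + B| = 7.


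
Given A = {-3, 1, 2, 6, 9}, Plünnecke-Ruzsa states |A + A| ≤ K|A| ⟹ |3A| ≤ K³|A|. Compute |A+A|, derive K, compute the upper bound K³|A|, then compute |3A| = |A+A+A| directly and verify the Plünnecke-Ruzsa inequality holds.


|A| = 5.
Step 1: Compute A + A by enumerating all 25 pairs.
A + A = {-6, -2, -1, 2, 3, 4, 6, 7, 8, 10, 11, 12, 15, 18}, so |A + A| = 14.
Step 2: Doubling constant K = |A + A|/|A| = 14/5 = 14/5 ≈ 2.8000.
Step 3: Plünnecke-Ruzsa gives |3A| ≤ K³·|A| = (2.8000)³ · 5 ≈ 109.7600.
Step 4: Compute 3A = A + A + A directly by enumerating all triples (a,b,c) ∈ A³; |3A| = 27.
Step 5: Check 27 ≤ 109.7600? Yes ✓.

K = 14/5, Plünnecke-Ruzsa bound K³|A| ≈ 109.7600, |3A| = 27, inequality holds.


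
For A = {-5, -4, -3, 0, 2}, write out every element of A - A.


A - A = {a - a' : a, a' ∈ A}.
Compute a - a' for each ordered pair (a, a'):
a = -5: -5--5=0, -5--4=-1, -5--3=-2, -5-0=-5, -5-2=-7
a = -4: -4--5=1, -4--4=0, -4--3=-1, -4-0=-4, -4-2=-6
a = -3: -3--5=2, -3--4=1, -3--3=0, -3-0=-3, -3-2=-5
a = 0: 0--5=5, 0--4=4, 0--3=3, 0-0=0, 0-2=-2
a = 2: 2--5=7, 2--4=6, 2--3=5, 2-0=2, 2-2=0
Collecting distinct values (and noting 0 appears from a-a):
A - A = {-7, -6, -5, -4, -3, -2, -1, 0, 1, 2, 3, 4, 5, 6, 7}
|A - A| = 15

A - A = {-7, -6, -5, -4, -3, -2, -1, 0, 1, 2, 3, 4, 5, 6, 7}


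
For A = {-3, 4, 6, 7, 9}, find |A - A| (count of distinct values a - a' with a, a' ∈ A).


A - A = {a - a' : a, a' ∈ A}; |A| = 5.
Bounds: 2|A|-1 ≤ |A - A| ≤ |A|² - |A| + 1, i.e. 9 ≤ |A - A| ≤ 21.
Note: 0 ∈ A - A always (from a - a). The set is symmetric: if d ∈ A - A then -d ∈ A - A.
Enumerate nonzero differences d = a - a' with a > a' (then include -d):
Positive differences: {1, 2, 3, 5, 7, 9, 10, 12}
Full difference set: {0} ∪ (positive diffs) ∪ (negative diffs).
|A - A| = 1 + 2·8 = 17 (matches direct enumeration: 17).

|A - A| = 17


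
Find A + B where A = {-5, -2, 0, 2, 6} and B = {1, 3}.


A + B = {a + b : a ∈ A, b ∈ B}.
Enumerate all |A|·|B| = 5·2 = 10 pairs (a, b) and collect distinct sums.
a = -5: -5+1=-4, -5+3=-2
a = -2: -2+1=-1, -2+3=1
a = 0: 0+1=1, 0+3=3
a = 2: 2+1=3, 2+3=5
a = 6: 6+1=7, 6+3=9
Collecting distinct sums: A + B = {-4, -2, -1, 1, 3, 5, 7, 9}
|A + B| = 8

A + B = {-4, -2, -1, 1, 3, 5, 7, 9}


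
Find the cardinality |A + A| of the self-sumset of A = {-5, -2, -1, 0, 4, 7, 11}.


A + A = {a + a' : a, a' ∈ A}; |A| = 7.
General bounds: 2|A| - 1 ≤ |A + A| ≤ |A|(|A|+1)/2, i.e. 13 ≤ |A + A| ≤ 28.
Lower bound 2|A|-1 is attained iff A is an arithmetic progression.
Enumerate sums a + a' for a ≤ a' (symmetric, so this suffices):
a = -5: -5+-5=-10, -5+-2=-7, -5+-1=-6, -5+0=-5, -5+4=-1, -5+7=2, -5+11=6
a = -2: -2+-2=-4, -2+-1=-3, -2+0=-2, -2+4=2, -2+7=5, -2+11=9
a = -1: -1+-1=-2, -1+0=-1, -1+4=3, -1+7=6, -1+11=10
a = 0: 0+0=0, 0+4=4, 0+7=7, 0+11=11
a = 4: 4+4=8, 4+7=11, 4+11=15
a = 7: 7+7=14, 7+11=18
a = 11: 11+11=22
Distinct sums: {-10, -7, -6, -5, -4, -3, -2, -1, 0, 2, 3, 4, 5, 6, 7, 8, 9, 10, 11, 14, 15, 18, 22}
|A + A| = 23

|A + A| = 23


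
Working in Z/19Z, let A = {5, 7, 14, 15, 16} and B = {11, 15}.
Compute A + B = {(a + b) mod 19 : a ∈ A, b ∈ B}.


Work in Z/19Z: reduce every sum a + b modulo 19.
Enumerate all 10 pairs:
a = 5: 5+11=16, 5+15=1
a = 7: 7+11=18, 7+15=3
a = 14: 14+11=6, 14+15=10
a = 15: 15+11=7, 15+15=11
a = 16: 16+11=8, 16+15=12
Distinct residues collected: {1, 3, 6, 7, 8, 10, 11, 12, 16, 18}
|A + B| = 10 (out of 19 total residues).

A + B = {1, 3, 6, 7, 8, 10, 11, 12, 16, 18}


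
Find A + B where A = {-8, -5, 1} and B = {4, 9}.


A + B = {a + b : a ∈ A, b ∈ B}.
Enumerate all |A|·|B| = 3·2 = 6 pairs (a, b) and collect distinct sums.
a = -8: -8+4=-4, -8+9=1
a = -5: -5+4=-1, -5+9=4
a = 1: 1+4=5, 1+9=10
Collecting distinct sums: A + B = {-4, -1, 1, 4, 5, 10}
|A + B| = 6

A + B = {-4, -1, 1, 4, 5, 10}


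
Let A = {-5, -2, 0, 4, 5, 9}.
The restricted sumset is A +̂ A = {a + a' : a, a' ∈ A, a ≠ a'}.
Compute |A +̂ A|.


Restricted sumset: A +̂ A = {a + a' : a ∈ A, a' ∈ A, a ≠ a'}.
Equivalently, take A + A and drop any sum 2a that is achievable ONLY as a + a for a ∈ A (i.e. sums representable only with equal summands).
Enumerate pairs (a, a') with a < a' (symmetric, so each unordered pair gives one sum; this covers all a ≠ a'):
  -5 + -2 = -7
  -5 + 0 = -5
  -5 + 4 = -1
  -5 + 5 = 0
  -5 + 9 = 4
  -2 + 0 = -2
  -2 + 4 = 2
  -2 + 5 = 3
  -2 + 9 = 7
  0 + 4 = 4
  0 + 5 = 5
  0 + 9 = 9
  4 + 5 = 9
  4 + 9 = 13
  5 + 9 = 14
Collected distinct sums: {-7, -5, -2, -1, 0, 2, 3, 4, 5, 7, 9, 13, 14}
|A +̂ A| = 13
(Reference bound: |A +̂ A| ≥ 2|A| - 3 for |A| ≥ 2, with |A| = 6 giving ≥ 9.)

|A +̂ A| = 13


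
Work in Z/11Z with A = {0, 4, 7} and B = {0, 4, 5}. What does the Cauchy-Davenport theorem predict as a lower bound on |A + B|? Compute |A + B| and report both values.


Cauchy-Davenport: |A + B| ≥ min(p, |A| + |B| - 1) for A, B nonempty in Z/pZ.
|A| = 3, |B| = 3, p = 11.
CD lower bound = min(11, 3 + 3 - 1) = min(11, 5) = 5.
Compute A + B mod 11 directly:
a = 0: 0+0=0, 0+4=4, 0+5=5
a = 4: 4+0=4, 4+4=8, 4+5=9
a = 7: 7+0=7, 7+4=0, 7+5=1
A + B = {0, 1, 4, 5, 7, 8, 9}, so |A + B| = 7.
Verify: 7 ≥ 5? Yes ✓.

CD lower bound = 5, actual |A + B| = 7.


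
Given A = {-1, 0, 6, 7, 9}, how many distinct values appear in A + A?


A + A = {a + a' : a, a' ∈ A}; |A| = 5.
General bounds: 2|A| - 1 ≤ |A + A| ≤ |A|(|A|+1)/2, i.e. 9 ≤ |A + A| ≤ 15.
Lower bound 2|A|-1 is attained iff A is an arithmetic progression.
Enumerate sums a + a' for a ≤ a' (symmetric, so this suffices):
a = -1: -1+-1=-2, -1+0=-1, -1+6=5, -1+7=6, -1+9=8
a = 0: 0+0=0, 0+6=6, 0+7=7, 0+9=9
a = 6: 6+6=12, 6+7=13, 6+9=15
a = 7: 7+7=14, 7+9=16
a = 9: 9+9=18
Distinct sums: {-2, -1, 0, 5, 6, 7, 8, 9, 12, 13, 14, 15, 16, 18}
|A + A| = 14

|A + A| = 14


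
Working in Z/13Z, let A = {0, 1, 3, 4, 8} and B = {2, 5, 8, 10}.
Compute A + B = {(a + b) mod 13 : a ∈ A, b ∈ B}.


Work in Z/13Z: reduce every sum a + b modulo 13.
Enumerate all 20 pairs:
a = 0: 0+2=2, 0+5=5, 0+8=8, 0+10=10
a = 1: 1+2=3, 1+5=6, 1+8=9, 1+10=11
a = 3: 3+2=5, 3+5=8, 3+8=11, 3+10=0
a = 4: 4+2=6, 4+5=9, 4+8=12, 4+10=1
a = 8: 8+2=10, 8+5=0, 8+8=3, 8+10=5
Distinct residues collected: {0, 1, 2, 3, 5, 6, 8, 9, 10, 11, 12}
|A + B| = 11 (out of 13 total residues).

A + B = {0, 1, 2, 3, 5, 6, 8, 9, 10, 11, 12}


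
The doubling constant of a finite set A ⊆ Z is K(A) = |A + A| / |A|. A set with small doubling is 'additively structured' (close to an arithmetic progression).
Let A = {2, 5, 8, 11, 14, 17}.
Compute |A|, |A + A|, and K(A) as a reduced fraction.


|A| = 6.
Compute A + A by enumerating all 36 pairs.
A + A = {4, 7, 10, 13, 16, 19, 22, 25, 28, 31, 34}, so |A + A| = 11.
K = |A + A| / |A| = 11/6 (already in lowest terms) ≈ 1.8333.
Reference: AP of size 6 gives K = 11/6 ≈ 1.8333; a fully generic set of size 6 gives K ≈ 3.5000.

|A| = 6, |A + A| = 11, K = 11/6.


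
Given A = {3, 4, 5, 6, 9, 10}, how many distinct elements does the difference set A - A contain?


A - A = {a - a' : a, a' ∈ A}; |A| = 6.
Bounds: 2|A|-1 ≤ |A - A| ≤ |A|² - |A| + 1, i.e. 11 ≤ |A - A| ≤ 31.
Note: 0 ∈ A - A always (from a - a). The set is symmetric: if d ∈ A - A then -d ∈ A - A.
Enumerate nonzero differences d = a - a' with a > a' (then include -d):
Positive differences: {1, 2, 3, 4, 5, 6, 7}
Full difference set: {0} ∪ (positive diffs) ∪ (negative diffs).
|A - A| = 1 + 2·7 = 15 (matches direct enumeration: 15).

|A - A| = 15


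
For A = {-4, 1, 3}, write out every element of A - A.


A - A = {a - a' : a, a' ∈ A}.
Compute a - a' for each ordered pair (a, a'):
a = -4: -4--4=0, -4-1=-5, -4-3=-7
a = 1: 1--4=5, 1-1=0, 1-3=-2
a = 3: 3--4=7, 3-1=2, 3-3=0
Collecting distinct values (and noting 0 appears from a-a):
A - A = {-7, -5, -2, 0, 2, 5, 7}
|A - A| = 7

A - A = {-7, -5, -2, 0, 2, 5, 7}


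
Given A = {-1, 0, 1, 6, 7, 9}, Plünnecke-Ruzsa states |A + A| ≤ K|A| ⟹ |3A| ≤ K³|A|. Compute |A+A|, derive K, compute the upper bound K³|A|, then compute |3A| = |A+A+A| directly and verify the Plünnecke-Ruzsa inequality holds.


|A| = 6.
Step 1: Compute A + A by enumerating all 36 pairs.
A + A = {-2, -1, 0, 1, 2, 5, 6, 7, 8, 9, 10, 12, 13, 14, 15, 16, 18}, so |A + A| = 17.
Step 2: Doubling constant K = |A + A|/|A| = 17/6 = 17/6 ≈ 2.8333.
Step 3: Plünnecke-Ruzsa gives |3A| ≤ K³·|A| = (2.8333)³ · 6 ≈ 136.4722.
Step 4: Compute 3A = A + A + A directly by enumerating all triples (a,b,c) ∈ A³; |3A| = 30.
Step 5: Check 30 ≤ 136.4722? Yes ✓.

K = 17/6, Plünnecke-Ruzsa bound K³|A| ≈ 136.4722, |3A| = 30, inequality holds.


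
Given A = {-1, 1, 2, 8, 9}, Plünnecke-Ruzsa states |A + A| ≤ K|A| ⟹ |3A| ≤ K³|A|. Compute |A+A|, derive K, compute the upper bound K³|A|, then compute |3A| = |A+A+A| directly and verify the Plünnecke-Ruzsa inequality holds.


|A| = 5.
Step 1: Compute A + A by enumerating all 25 pairs.
A + A = {-2, 0, 1, 2, 3, 4, 7, 8, 9, 10, 11, 16, 17, 18}, so |A + A| = 14.
Step 2: Doubling constant K = |A + A|/|A| = 14/5 = 14/5 ≈ 2.8000.
Step 3: Plünnecke-Ruzsa gives |3A| ≤ K³·|A| = (2.8000)³ · 5 ≈ 109.7600.
Step 4: Compute 3A = A + A + A directly by enumerating all triples (a,b,c) ∈ A³; |3A| = 26.
Step 5: Check 26 ≤ 109.7600? Yes ✓.

K = 14/5, Plünnecke-Ruzsa bound K³|A| ≈ 109.7600, |3A| = 26, inequality holds.


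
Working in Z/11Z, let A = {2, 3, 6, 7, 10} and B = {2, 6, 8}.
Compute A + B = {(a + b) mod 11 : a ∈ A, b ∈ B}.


Work in Z/11Z: reduce every sum a + b modulo 11.
Enumerate all 15 pairs:
a = 2: 2+2=4, 2+6=8, 2+8=10
a = 3: 3+2=5, 3+6=9, 3+8=0
a = 6: 6+2=8, 6+6=1, 6+8=3
a = 7: 7+2=9, 7+6=2, 7+8=4
a = 10: 10+2=1, 10+6=5, 10+8=7
Distinct residues collected: {0, 1, 2, 3, 4, 5, 7, 8, 9, 10}
|A + B| = 10 (out of 11 total residues).

A + B = {0, 1, 2, 3, 4, 5, 7, 8, 9, 10}


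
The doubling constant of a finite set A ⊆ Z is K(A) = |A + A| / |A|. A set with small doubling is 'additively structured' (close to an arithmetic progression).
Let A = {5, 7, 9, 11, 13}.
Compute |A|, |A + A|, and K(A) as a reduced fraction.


|A| = 5.
Compute A + A by enumerating all 25 pairs.
A + A = {10, 12, 14, 16, 18, 20, 22, 24, 26}, so |A + A| = 9.
K = |A + A| / |A| = 9/5 (already in lowest terms) ≈ 1.8000.
Reference: AP of size 5 gives K = 9/5 ≈ 1.8000; a fully generic set of size 5 gives K ≈ 3.0000.

|A| = 5, |A + A| = 9, K = 9/5.


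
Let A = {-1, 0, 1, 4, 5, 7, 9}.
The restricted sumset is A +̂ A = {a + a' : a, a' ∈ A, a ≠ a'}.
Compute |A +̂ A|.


Restricted sumset: A +̂ A = {a + a' : a ∈ A, a' ∈ A, a ≠ a'}.
Equivalently, take A + A and drop any sum 2a that is achievable ONLY as a + a for a ∈ A (i.e. sums representable only with equal summands).
Enumerate pairs (a, a') with a < a' (symmetric, so each unordered pair gives one sum; this covers all a ≠ a'):
  -1 + 0 = -1
  -1 + 1 = 0
  -1 + 4 = 3
  -1 + 5 = 4
  -1 + 7 = 6
  -1 + 9 = 8
  0 + 1 = 1
  0 + 4 = 4
  0 + 5 = 5
  0 + 7 = 7
  0 + 9 = 9
  1 + 4 = 5
  1 + 5 = 6
  1 + 7 = 8
  1 + 9 = 10
  4 + 5 = 9
  4 + 7 = 11
  4 + 9 = 13
  5 + 7 = 12
  5 + 9 = 14
  7 + 9 = 16
Collected distinct sums: {-1, 0, 1, 3, 4, 5, 6, 7, 8, 9, 10, 11, 12, 13, 14, 16}
|A +̂ A| = 16
(Reference bound: |A +̂ A| ≥ 2|A| - 3 for |A| ≥ 2, with |A| = 7 giving ≥ 11.)

|A +̂ A| = 16


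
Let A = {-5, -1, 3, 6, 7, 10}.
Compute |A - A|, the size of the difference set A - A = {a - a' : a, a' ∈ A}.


A - A = {a - a' : a, a' ∈ A}; |A| = 6.
Bounds: 2|A|-1 ≤ |A - A| ≤ |A|² - |A| + 1, i.e. 11 ≤ |A - A| ≤ 31.
Note: 0 ∈ A - A always (from a - a). The set is symmetric: if d ∈ A - A then -d ∈ A - A.
Enumerate nonzero differences d = a - a' with a > a' (then include -d):
Positive differences: {1, 3, 4, 7, 8, 11, 12, 15}
Full difference set: {0} ∪ (positive diffs) ∪ (negative diffs).
|A - A| = 1 + 2·8 = 17 (matches direct enumeration: 17).

|A - A| = 17


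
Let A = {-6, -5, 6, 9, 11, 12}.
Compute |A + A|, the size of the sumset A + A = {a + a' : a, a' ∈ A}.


A + A = {a + a' : a, a' ∈ A}; |A| = 6.
General bounds: 2|A| - 1 ≤ |A + A| ≤ |A|(|A|+1)/2, i.e. 11 ≤ |A + A| ≤ 21.
Lower bound 2|A|-1 is attained iff A is an arithmetic progression.
Enumerate sums a + a' for a ≤ a' (symmetric, so this suffices):
a = -6: -6+-6=-12, -6+-5=-11, -6+6=0, -6+9=3, -6+11=5, -6+12=6
a = -5: -5+-5=-10, -5+6=1, -5+9=4, -5+11=6, -5+12=7
a = 6: 6+6=12, 6+9=15, 6+11=17, 6+12=18
a = 9: 9+9=18, 9+11=20, 9+12=21
a = 11: 11+11=22, 11+12=23
a = 12: 12+12=24
Distinct sums: {-12, -11, -10, 0, 1, 3, 4, 5, 6, 7, 12, 15, 17, 18, 20, 21, 22, 23, 24}
|A + A| = 19

|A + A| = 19


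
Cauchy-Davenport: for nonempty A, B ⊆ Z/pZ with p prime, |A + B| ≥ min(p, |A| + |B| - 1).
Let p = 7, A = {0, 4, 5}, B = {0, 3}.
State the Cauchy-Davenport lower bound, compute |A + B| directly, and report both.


Cauchy-Davenport: |A + B| ≥ min(p, |A| + |B| - 1) for A, B nonempty in Z/pZ.
|A| = 3, |B| = 2, p = 7.
CD lower bound = min(7, 3 + 2 - 1) = min(7, 4) = 4.
Compute A + B mod 7 directly:
a = 0: 0+0=0, 0+3=3
a = 4: 4+0=4, 4+3=0
a = 5: 5+0=5, 5+3=1
A + B = {0, 1, 3, 4, 5}, so |A + B| = 5.
Verify: 5 ≥ 4? Yes ✓.

CD lower bound = 4, actual |A + B| = 5.


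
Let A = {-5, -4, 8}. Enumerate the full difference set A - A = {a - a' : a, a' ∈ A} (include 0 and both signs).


A - A = {a - a' : a, a' ∈ A}.
Compute a - a' for each ordered pair (a, a'):
a = -5: -5--5=0, -5--4=-1, -5-8=-13
a = -4: -4--5=1, -4--4=0, -4-8=-12
a = 8: 8--5=13, 8--4=12, 8-8=0
Collecting distinct values (and noting 0 appears from a-a):
A - A = {-13, -12, -1, 0, 1, 12, 13}
|A - A| = 7

A - A = {-13, -12, -1, 0, 1, 12, 13}


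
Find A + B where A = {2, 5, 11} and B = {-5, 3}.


A + B = {a + b : a ∈ A, b ∈ B}.
Enumerate all |A|·|B| = 3·2 = 6 pairs (a, b) and collect distinct sums.
a = 2: 2+-5=-3, 2+3=5
a = 5: 5+-5=0, 5+3=8
a = 11: 11+-5=6, 11+3=14
Collecting distinct sums: A + B = {-3, 0, 5, 6, 8, 14}
|A + B| = 6

A + B = {-3, 0, 5, 6, 8, 14}


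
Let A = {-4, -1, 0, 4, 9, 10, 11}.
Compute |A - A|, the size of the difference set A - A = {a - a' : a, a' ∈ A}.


A - A = {a - a' : a, a' ∈ A}; |A| = 7.
Bounds: 2|A|-1 ≤ |A - A| ≤ |A|² - |A| + 1, i.e. 13 ≤ |A - A| ≤ 43.
Note: 0 ∈ A - A always (from a - a). The set is symmetric: if d ∈ A - A then -d ∈ A - A.
Enumerate nonzero differences d = a - a' with a > a' (then include -d):
Positive differences: {1, 2, 3, 4, 5, 6, 7, 8, 9, 10, 11, 12, 13, 14, 15}
Full difference set: {0} ∪ (positive diffs) ∪ (negative diffs).
|A - A| = 1 + 2·15 = 31 (matches direct enumeration: 31).

|A - A| = 31


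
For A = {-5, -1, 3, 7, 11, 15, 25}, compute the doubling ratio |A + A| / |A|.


|A| = 7.
Compute A + A by enumerating all 49 pairs.
A + A = {-10, -6, -2, 2, 6, 10, 14, 18, 20, 22, 24, 26, 28, 30, 32, 36, 40, 50}, so |A + A| = 18.
K = |A + A| / |A| = 18/7 (already in lowest terms) ≈ 2.5714.
Reference: AP of size 7 gives K = 13/7 ≈ 1.8571; a fully generic set of size 7 gives K ≈ 4.0000.

|A| = 7, |A + A| = 18, K = 18/7.


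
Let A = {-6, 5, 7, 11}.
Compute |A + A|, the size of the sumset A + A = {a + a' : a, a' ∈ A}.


A + A = {a + a' : a, a' ∈ A}; |A| = 4.
General bounds: 2|A| - 1 ≤ |A + A| ≤ |A|(|A|+1)/2, i.e. 7 ≤ |A + A| ≤ 10.
Lower bound 2|A|-1 is attained iff A is an arithmetic progression.
Enumerate sums a + a' for a ≤ a' (symmetric, so this suffices):
a = -6: -6+-6=-12, -6+5=-1, -6+7=1, -6+11=5
a = 5: 5+5=10, 5+7=12, 5+11=16
a = 7: 7+7=14, 7+11=18
a = 11: 11+11=22
Distinct sums: {-12, -1, 1, 5, 10, 12, 14, 16, 18, 22}
|A + A| = 10

|A + A| = 10


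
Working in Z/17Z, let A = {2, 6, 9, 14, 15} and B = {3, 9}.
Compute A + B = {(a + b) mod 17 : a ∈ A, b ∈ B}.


Work in Z/17Z: reduce every sum a + b modulo 17.
Enumerate all 10 pairs:
a = 2: 2+3=5, 2+9=11
a = 6: 6+3=9, 6+9=15
a = 9: 9+3=12, 9+9=1
a = 14: 14+3=0, 14+9=6
a = 15: 15+3=1, 15+9=7
Distinct residues collected: {0, 1, 5, 6, 7, 9, 11, 12, 15}
|A + B| = 9 (out of 17 total residues).

A + B = {0, 1, 5, 6, 7, 9, 11, 12, 15}


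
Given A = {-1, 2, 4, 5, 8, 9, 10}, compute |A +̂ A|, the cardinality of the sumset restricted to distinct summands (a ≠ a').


Restricted sumset: A +̂ A = {a + a' : a ∈ A, a' ∈ A, a ≠ a'}.
Equivalently, take A + A and drop any sum 2a that is achievable ONLY as a + a for a ∈ A (i.e. sums representable only with equal summands).
Enumerate pairs (a, a') with a < a' (symmetric, so each unordered pair gives one sum; this covers all a ≠ a'):
  -1 + 2 = 1
  -1 + 4 = 3
  -1 + 5 = 4
  -1 + 8 = 7
  -1 + 9 = 8
  -1 + 10 = 9
  2 + 4 = 6
  2 + 5 = 7
  2 + 8 = 10
  2 + 9 = 11
  2 + 10 = 12
  4 + 5 = 9
  4 + 8 = 12
  4 + 9 = 13
  4 + 10 = 14
  5 + 8 = 13
  5 + 9 = 14
  5 + 10 = 15
  8 + 9 = 17
  8 + 10 = 18
  9 + 10 = 19
Collected distinct sums: {1, 3, 4, 6, 7, 8, 9, 10, 11, 12, 13, 14, 15, 17, 18, 19}
|A +̂ A| = 16
(Reference bound: |A +̂ A| ≥ 2|A| - 3 for |A| ≥ 2, with |A| = 7 giving ≥ 11.)

|A +̂ A| = 16


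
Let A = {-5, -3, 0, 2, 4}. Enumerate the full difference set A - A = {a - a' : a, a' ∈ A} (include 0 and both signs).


A - A = {a - a' : a, a' ∈ A}.
Compute a - a' for each ordered pair (a, a'):
a = -5: -5--5=0, -5--3=-2, -5-0=-5, -5-2=-7, -5-4=-9
a = -3: -3--5=2, -3--3=0, -3-0=-3, -3-2=-5, -3-4=-7
a = 0: 0--5=5, 0--3=3, 0-0=0, 0-2=-2, 0-4=-4
a = 2: 2--5=7, 2--3=5, 2-0=2, 2-2=0, 2-4=-2
a = 4: 4--5=9, 4--3=7, 4-0=4, 4-2=2, 4-4=0
Collecting distinct values (and noting 0 appears from a-a):
A - A = {-9, -7, -5, -4, -3, -2, 0, 2, 3, 4, 5, 7, 9}
|A - A| = 13

A - A = {-9, -7, -5, -4, -3, -2, 0, 2, 3, 4, 5, 7, 9}


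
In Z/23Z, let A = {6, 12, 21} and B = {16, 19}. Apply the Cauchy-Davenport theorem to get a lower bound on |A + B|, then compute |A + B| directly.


Cauchy-Davenport: |A + B| ≥ min(p, |A| + |B| - 1) for A, B nonempty in Z/pZ.
|A| = 3, |B| = 2, p = 23.
CD lower bound = min(23, 3 + 2 - 1) = min(23, 4) = 4.
Compute A + B mod 23 directly:
a = 6: 6+16=22, 6+19=2
a = 12: 12+16=5, 12+19=8
a = 21: 21+16=14, 21+19=17
A + B = {2, 5, 8, 14, 17, 22}, so |A + B| = 6.
Verify: 6 ≥ 4? Yes ✓.

CD lower bound = 4, actual |A + B| = 6.


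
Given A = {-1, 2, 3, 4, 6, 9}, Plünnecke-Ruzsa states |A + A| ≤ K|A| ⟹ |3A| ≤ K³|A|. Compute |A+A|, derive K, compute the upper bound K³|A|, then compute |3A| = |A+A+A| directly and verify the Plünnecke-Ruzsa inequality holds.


|A| = 6.
Step 1: Compute A + A by enumerating all 36 pairs.
A + A = {-2, 1, 2, 3, 4, 5, 6, 7, 8, 9, 10, 11, 12, 13, 15, 18}, so |A + A| = 16.
Step 2: Doubling constant K = |A + A|/|A| = 16/6 = 16/6 ≈ 2.6667.
Step 3: Plünnecke-Ruzsa gives |3A| ≤ K³·|A| = (2.6667)³ · 6 ≈ 113.7778.
Step 4: Compute 3A = A + A + A directly by enumerating all triples (a,b,c) ∈ A³; |3A| = 26.
Step 5: Check 26 ≤ 113.7778? Yes ✓.

K = 16/6, Plünnecke-Ruzsa bound K³|A| ≈ 113.7778, |3A| = 26, inequality holds.


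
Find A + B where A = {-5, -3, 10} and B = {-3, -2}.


A + B = {a + b : a ∈ A, b ∈ B}.
Enumerate all |A|·|B| = 3·2 = 6 pairs (a, b) and collect distinct sums.
a = -5: -5+-3=-8, -5+-2=-7
a = -3: -3+-3=-6, -3+-2=-5
a = 10: 10+-3=7, 10+-2=8
Collecting distinct sums: A + B = {-8, -7, -6, -5, 7, 8}
|A + B| = 6

A + B = {-8, -7, -6, -5, 7, 8}


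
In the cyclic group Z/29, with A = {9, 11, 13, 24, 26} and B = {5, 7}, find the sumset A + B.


Work in Z/29Z: reduce every sum a + b modulo 29.
Enumerate all 10 pairs:
a = 9: 9+5=14, 9+7=16
a = 11: 11+5=16, 11+7=18
a = 13: 13+5=18, 13+7=20
a = 24: 24+5=0, 24+7=2
a = 26: 26+5=2, 26+7=4
Distinct residues collected: {0, 2, 4, 14, 16, 18, 20}
|A + B| = 7 (out of 29 total residues).

A + B = {0, 2, 4, 14, 16, 18, 20}


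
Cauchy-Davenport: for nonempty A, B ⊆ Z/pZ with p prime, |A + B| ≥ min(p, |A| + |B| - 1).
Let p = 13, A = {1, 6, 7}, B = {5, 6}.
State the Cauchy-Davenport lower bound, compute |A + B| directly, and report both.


Cauchy-Davenport: |A + B| ≥ min(p, |A| + |B| - 1) for A, B nonempty in Z/pZ.
|A| = 3, |B| = 2, p = 13.
CD lower bound = min(13, 3 + 2 - 1) = min(13, 4) = 4.
Compute A + B mod 13 directly:
a = 1: 1+5=6, 1+6=7
a = 6: 6+5=11, 6+6=12
a = 7: 7+5=12, 7+6=0
A + B = {0, 6, 7, 11, 12}, so |A + B| = 5.
Verify: 5 ≥ 4? Yes ✓.

CD lower bound = 4, actual |A + B| = 5.


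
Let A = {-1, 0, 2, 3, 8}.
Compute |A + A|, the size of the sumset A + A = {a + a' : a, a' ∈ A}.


A + A = {a + a' : a, a' ∈ A}; |A| = 5.
General bounds: 2|A| - 1 ≤ |A + A| ≤ |A|(|A|+1)/2, i.e. 9 ≤ |A + A| ≤ 15.
Lower bound 2|A|-1 is attained iff A is an arithmetic progression.
Enumerate sums a + a' for a ≤ a' (symmetric, so this suffices):
a = -1: -1+-1=-2, -1+0=-1, -1+2=1, -1+3=2, -1+8=7
a = 0: 0+0=0, 0+2=2, 0+3=3, 0+8=8
a = 2: 2+2=4, 2+3=5, 2+8=10
a = 3: 3+3=6, 3+8=11
a = 8: 8+8=16
Distinct sums: {-2, -1, 0, 1, 2, 3, 4, 5, 6, 7, 8, 10, 11, 16}
|A + A| = 14

|A + A| = 14


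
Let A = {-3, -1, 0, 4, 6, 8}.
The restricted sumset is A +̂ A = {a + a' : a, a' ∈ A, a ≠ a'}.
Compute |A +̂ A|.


Restricted sumset: A +̂ A = {a + a' : a ∈ A, a' ∈ A, a ≠ a'}.
Equivalently, take A + A and drop any sum 2a that is achievable ONLY as a + a for a ∈ A (i.e. sums representable only with equal summands).
Enumerate pairs (a, a') with a < a' (symmetric, so each unordered pair gives one sum; this covers all a ≠ a'):
  -3 + -1 = -4
  -3 + 0 = -3
  -3 + 4 = 1
  -3 + 6 = 3
  -3 + 8 = 5
  -1 + 0 = -1
  -1 + 4 = 3
  -1 + 6 = 5
  -1 + 8 = 7
  0 + 4 = 4
  0 + 6 = 6
  0 + 8 = 8
  4 + 6 = 10
  4 + 8 = 12
  6 + 8 = 14
Collected distinct sums: {-4, -3, -1, 1, 3, 4, 5, 6, 7, 8, 10, 12, 14}
|A +̂ A| = 13
(Reference bound: |A +̂ A| ≥ 2|A| - 3 for |A| ≥ 2, with |A| = 6 giving ≥ 9.)

|A +̂ A| = 13


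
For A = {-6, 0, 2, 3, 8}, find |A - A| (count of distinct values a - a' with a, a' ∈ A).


A - A = {a - a' : a, a' ∈ A}; |A| = 5.
Bounds: 2|A|-1 ≤ |A - A| ≤ |A|² - |A| + 1, i.e. 9 ≤ |A - A| ≤ 21.
Note: 0 ∈ A - A always (from a - a). The set is symmetric: if d ∈ A - A then -d ∈ A - A.
Enumerate nonzero differences d = a - a' with a > a' (then include -d):
Positive differences: {1, 2, 3, 5, 6, 8, 9, 14}
Full difference set: {0} ∪ (positive diffs) ∪ (negative diffs).
|A - A| = 1 + 2·8 = 17 (matches direct enumeration: 17).

|A - A| = 17


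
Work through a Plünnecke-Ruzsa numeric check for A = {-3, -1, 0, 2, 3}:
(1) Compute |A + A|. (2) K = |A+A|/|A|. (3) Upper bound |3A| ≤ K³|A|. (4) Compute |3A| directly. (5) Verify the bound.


|A| = 5.
Step 1: Compute A + A by enumerating all 25 pairs.
A + A = {-6, -4, -3, -2, -1, 0, 1, 2, 3, 4, 5, 6}, so |A + A| = 12.
Step 2: Doubling constant K = |A + A|/|A| = 12/5 = 12/5 ≈ 2.4000.
Step 3: Plünnecke-Ruzsa gives |3A| ≤ K³·|A| = (2.4000)³ · 5 ≈ 69.1200.
Step 4: Compute 3A = A + A + A directly by enumerating all triples (a,b,c) ∈ A³; |3A| = 18.
Step 5: Check 18 ≤ 69.1200? Yes ✓.

K = 12/5, Plünnecke-Ruzsa bound K³|A| ≈ 69.1200, |3A| = 18, inequality holds.


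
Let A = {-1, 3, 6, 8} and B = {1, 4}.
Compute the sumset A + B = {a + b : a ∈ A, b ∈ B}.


A + B = {a + b : a ∈ A, b ∈ B}.
Enumerate all |A|·|B| = 4·2 = 8 pairs (a, b) and collect distinct sums.
a = -1: -1+1=0, -1+4=3
a = 3: 3+1=4, 3+4=7
a = 6: 6+1=7, 6+4=10
a = 8: 8+1=9, 8+4=12
Collecting distinct sums: A + B = {0, 3, 4, 7, 9, 10, 12}
|A + B| = 7

A + B = {0, 3, 4, 7, 9, 10, 12}
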